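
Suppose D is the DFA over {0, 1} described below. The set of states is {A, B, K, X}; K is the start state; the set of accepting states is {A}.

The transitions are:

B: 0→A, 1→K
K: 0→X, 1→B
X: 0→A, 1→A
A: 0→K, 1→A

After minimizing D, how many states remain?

4

Every state is reachable, so we keep all 4.
Initial partition by acceptance: {A} | {B,K,X}.
On input 0, block {B,K,X} splits into {B,X} and {K}.
Refine {B,X} on symbol 1: members go to different blocks, giving {X} and {B}.
The partition is now stable with 4 blocks: {A} | {X} | {K} | {B}.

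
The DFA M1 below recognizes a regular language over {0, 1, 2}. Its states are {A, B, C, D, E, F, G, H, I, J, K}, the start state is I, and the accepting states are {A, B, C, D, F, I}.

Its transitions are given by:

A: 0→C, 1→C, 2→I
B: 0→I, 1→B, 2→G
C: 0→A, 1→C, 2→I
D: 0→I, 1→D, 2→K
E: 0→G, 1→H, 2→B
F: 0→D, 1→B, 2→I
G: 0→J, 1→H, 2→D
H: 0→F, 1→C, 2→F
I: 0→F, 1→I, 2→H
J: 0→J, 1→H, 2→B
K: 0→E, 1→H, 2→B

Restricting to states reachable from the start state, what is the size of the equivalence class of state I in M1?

1

All states are reachable from the start state.
Initial partition by acceptance: {A,B,C,D,F,I} | {E,G,H,J,K}.
Split {A,B,C,D,F,I} by δ(·,2) → {A,C,F} and {B,D,I}.
Refine {A,C,F} on symbol 0: members go to different blocks, giving {A,C} and {F}.
On input 0, block {E,G,H,J,K} splits into {E,G,J,K} and {H}.
On input 0, block {B,D,I} splits into {B,D} and {I}.
No further refinement is possible. Final partition (6 blocks): {A,C} | {E,G,J,K} | {B,D} | {F} | {H} | {I}.
The equivalence class containing I is {I}, of size 1.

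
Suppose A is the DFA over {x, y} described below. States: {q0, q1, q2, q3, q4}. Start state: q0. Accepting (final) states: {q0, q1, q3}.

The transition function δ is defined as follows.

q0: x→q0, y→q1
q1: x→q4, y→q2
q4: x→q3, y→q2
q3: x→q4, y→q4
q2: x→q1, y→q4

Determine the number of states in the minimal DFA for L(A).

3

Every state is reachable, so we keep all 5.
Start with accepting vs non-accepting: {q0,q1,q3} | {q2,q4}.
On input x, block {q0,q1,q3} splits into {q1,q3} and {q0}.
The partition is now stable with 3 blocks: {q1,q3} | {q2,q4} | {q0}.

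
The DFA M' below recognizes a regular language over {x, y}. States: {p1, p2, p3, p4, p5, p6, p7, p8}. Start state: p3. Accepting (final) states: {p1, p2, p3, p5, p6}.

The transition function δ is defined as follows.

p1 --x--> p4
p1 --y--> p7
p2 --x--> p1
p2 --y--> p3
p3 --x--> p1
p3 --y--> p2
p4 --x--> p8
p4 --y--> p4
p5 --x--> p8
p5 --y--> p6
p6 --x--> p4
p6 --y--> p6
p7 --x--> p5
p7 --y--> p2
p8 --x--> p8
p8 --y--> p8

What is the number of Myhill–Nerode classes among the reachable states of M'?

Every state is reachable, so we keep all 8.
Initial partition by acceptance: {p1,p2,p3,p5,p6} | {p4,p7,p8}.
Split {p1,p2,p3,p5,p6} by δ(·,x) → {p1,p5,p6} and {p2,p3}.
On input y, block {p1,p5,p6} splits into {p5,p6} and {p1}.
Refine {p4,p7,p8} on symbol x: members go to different blocks, giving {p4,p8} and {p7}.
No further refinement is possible. Final partition (5 blocks): {p5,p6} | {p4,p8} | {p2,p3} | {p1} | {p7}.

5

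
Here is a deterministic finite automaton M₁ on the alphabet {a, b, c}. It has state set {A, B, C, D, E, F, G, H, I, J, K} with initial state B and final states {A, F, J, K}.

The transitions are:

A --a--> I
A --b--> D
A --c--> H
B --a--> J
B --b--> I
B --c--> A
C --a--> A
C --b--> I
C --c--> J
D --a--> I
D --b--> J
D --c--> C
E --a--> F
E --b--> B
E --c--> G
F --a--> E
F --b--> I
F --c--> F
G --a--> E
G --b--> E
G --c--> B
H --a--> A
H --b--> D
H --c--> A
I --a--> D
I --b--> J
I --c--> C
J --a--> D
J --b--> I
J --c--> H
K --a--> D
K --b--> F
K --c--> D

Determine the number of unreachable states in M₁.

BFS from B reaches {A, B, C, D, H, I, J}; the 4 state(s) E, F, G, K are never visited.

4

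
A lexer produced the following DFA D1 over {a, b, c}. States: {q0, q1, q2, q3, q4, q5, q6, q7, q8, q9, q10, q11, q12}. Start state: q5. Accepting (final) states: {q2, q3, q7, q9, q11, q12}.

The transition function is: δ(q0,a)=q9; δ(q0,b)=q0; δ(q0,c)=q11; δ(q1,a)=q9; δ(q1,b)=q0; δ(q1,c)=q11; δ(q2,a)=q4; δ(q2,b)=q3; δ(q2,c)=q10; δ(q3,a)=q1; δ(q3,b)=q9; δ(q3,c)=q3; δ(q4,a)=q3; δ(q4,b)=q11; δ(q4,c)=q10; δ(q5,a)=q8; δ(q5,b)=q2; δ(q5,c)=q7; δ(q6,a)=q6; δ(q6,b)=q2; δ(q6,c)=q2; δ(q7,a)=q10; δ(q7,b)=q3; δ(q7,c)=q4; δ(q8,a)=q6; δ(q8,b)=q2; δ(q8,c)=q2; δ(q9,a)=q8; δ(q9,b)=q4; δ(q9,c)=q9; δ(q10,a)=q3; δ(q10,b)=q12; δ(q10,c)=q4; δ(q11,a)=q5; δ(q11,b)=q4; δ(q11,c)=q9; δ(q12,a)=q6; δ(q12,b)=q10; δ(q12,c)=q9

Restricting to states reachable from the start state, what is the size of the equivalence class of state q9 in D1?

Every state is reachable, so we keep all 13.
Initial partition by acceptance: {q2,q3,q7,q9,q11,q12} | {q0,q1,q4,q5,q6,q8,q10}.
Split {q2,q3,q7,q9,q11,q12} by δ(·,b) → {q2,q3,q7} and {q9,q11,q12}.
Refine {q2,q3,q7} on symbol b: members go to different blocks, giving {q2,q7} and {q3}.
Split {q0,q1,q4,q5,q6,q8,q10} by δ(·,a) → {q5,q6,q8} and {q0,q1} and {q4,q10}.
Stable partition: {q2,q7} | {q5,q6,q8} | {q9,q11,q12} | {q3} | {q0,q1} | {q4,q10} — 6 equivalence classes.
State q9 belongs to the block {q9,q11,q12}, which has 3 states.

3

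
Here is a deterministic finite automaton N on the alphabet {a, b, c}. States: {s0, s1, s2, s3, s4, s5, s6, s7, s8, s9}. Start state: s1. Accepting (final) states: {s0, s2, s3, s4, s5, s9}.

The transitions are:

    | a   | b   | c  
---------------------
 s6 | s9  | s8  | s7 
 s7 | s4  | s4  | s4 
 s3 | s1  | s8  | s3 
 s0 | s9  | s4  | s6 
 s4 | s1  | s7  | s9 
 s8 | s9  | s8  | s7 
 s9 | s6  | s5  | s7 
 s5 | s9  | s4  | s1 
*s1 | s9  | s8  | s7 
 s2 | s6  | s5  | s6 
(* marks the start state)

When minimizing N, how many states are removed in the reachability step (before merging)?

3

Starting at s1 and following transitions, the reachable set is {s1, s4, s5, s6, s7, s8, s9}. That leaves s0, s2, s3 unreachable — 3 in total.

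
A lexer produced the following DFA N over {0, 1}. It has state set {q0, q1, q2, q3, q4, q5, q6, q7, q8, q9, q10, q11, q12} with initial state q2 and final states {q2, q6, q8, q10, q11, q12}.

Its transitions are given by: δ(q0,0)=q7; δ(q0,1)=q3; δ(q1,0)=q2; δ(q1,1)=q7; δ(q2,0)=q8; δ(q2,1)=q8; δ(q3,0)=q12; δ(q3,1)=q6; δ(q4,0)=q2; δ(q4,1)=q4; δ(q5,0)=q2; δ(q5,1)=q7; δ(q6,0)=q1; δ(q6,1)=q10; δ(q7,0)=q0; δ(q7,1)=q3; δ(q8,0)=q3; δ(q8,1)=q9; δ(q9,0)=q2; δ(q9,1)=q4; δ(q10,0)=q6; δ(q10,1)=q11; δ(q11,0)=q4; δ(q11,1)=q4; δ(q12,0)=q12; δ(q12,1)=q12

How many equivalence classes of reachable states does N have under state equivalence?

States {q5} cannot be reached from the start state, so discard them.
Start with accepting vs non-accepting: {q2,q6,q8,q10,q11,q12} | {q0,q1,q3,q4,q7,q9}.
Refine {q2,q6,q8,q10,q11,q12} on symbol 0: members go to different blocks, giving {q2,q10,q12} and {q6,q8,q11}.
Refine {q2,q10,q12} on symbol 0: members go to different blocks, giving {q2,q10} and {q12}.
On input 0, block {q0,q1,q3,q4,q7,q9} splits into {q1,q4,q9} and {q0,q7} and {q3}.
Refine {q1,q4,q9} on symbol 1: members go to different blocks, giving {q4,q9} and {q1}.
On input 0, block {q6,q8,q11} splits into {q6} and {q8} and {q11}.
Refine {q2,q10} on symbol 0: members go to different blocks, giving {q2} and {q10}.
Stable partition: {q2} | {q4,q9} | {q6} | {q12} | {q0,q7} | {q3} | {q1} | {q8} | {q11} | {q10} — 10 equivalence classes.

10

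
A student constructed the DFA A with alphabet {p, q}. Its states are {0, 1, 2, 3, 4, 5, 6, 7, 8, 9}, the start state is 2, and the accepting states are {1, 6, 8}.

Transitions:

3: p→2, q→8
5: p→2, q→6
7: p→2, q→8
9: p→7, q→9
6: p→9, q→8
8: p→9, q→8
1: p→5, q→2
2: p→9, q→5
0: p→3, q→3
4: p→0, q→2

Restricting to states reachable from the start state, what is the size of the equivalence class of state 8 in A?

First remove the unreachable states {0,1,3,4}; 6 states remain.
Initial partition by acceptance: {6,8} | {2,5,7,9}.
Split {2,5,7,9} by δ(·,q) → {2,9} and {5,7}.
Split {2,9} by δ(·,p) → {2} and {9}.
The partition is now stable with 4 blocks: {6,8} | {2} | {5,7} | {9}.
The equivalence class containing 8 is {6,8}, of size 2.

2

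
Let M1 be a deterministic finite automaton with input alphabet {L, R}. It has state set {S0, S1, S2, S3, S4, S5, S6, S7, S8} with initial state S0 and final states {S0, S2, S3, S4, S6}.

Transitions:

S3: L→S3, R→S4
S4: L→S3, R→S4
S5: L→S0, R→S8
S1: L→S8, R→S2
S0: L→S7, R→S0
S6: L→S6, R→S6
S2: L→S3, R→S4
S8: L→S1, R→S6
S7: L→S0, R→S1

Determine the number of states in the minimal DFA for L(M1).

4

Reachable states from the start: {S0,S1,S2,S3,S4,S6,S7,S8}. Unreachable: {S5} — drop them.
Initial partition by acceptance: {S0,S2,S3,S4,S6} | {S1,S7,S8}.
Split {S0,S2,S3,S4,S6} by δ(·,L) → {S2,S3,S4,S6} and {S0}.
Refine {S1,S7,S8} on symbol L: members go to different blocks, giving {S1,S8} and {S7}.
Stable partition: {S2,S3,S4,S6} | {S1,S8} | {S0} | {S7} — 4 equivalence classes.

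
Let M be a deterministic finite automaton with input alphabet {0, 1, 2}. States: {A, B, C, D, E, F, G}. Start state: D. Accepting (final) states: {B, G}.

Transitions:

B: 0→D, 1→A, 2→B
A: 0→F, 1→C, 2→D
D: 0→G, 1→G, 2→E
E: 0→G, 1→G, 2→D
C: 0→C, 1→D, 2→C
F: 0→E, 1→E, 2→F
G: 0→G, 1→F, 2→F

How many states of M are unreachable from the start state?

No path from D leads to A, B, C; the other 4 states are all reachable.

3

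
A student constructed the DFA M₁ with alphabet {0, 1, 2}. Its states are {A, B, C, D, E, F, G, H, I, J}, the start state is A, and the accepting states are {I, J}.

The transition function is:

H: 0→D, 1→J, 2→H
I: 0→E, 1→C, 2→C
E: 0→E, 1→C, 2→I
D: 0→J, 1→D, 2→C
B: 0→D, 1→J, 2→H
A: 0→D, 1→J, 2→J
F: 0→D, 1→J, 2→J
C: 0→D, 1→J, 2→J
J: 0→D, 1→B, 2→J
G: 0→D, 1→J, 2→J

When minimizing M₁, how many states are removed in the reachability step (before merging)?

4

Starting at A and following transitions, the reachable set is {A, B, C, D, H, J}. That leaves E, F, G, I unreachable — 4 in total.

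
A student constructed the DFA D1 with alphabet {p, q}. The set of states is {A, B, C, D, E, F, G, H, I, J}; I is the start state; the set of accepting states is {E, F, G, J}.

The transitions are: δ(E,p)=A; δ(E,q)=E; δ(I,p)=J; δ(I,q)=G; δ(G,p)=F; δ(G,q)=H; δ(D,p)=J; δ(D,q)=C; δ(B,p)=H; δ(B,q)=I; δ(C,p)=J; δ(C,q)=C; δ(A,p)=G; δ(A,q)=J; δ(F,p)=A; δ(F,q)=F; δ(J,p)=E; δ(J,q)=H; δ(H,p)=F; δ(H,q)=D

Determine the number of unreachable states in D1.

1

No path from I leads to B; the other 9 states are all reachable.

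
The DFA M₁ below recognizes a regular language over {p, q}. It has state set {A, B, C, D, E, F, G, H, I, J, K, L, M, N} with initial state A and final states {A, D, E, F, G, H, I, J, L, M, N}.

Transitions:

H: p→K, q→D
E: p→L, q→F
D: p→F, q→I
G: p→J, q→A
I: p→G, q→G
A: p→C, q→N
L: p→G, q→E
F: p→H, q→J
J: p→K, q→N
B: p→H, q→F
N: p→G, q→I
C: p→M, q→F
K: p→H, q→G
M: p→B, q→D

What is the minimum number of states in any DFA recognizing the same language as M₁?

5

States {E,L} cannot be reached from the start state, so discard them.
Initial partition by acceptance: {A,D,F,G,H,I,J,M,N} | {B,C,K}.
Refine {A,D,F,G,H,I,J,M,N} on symbol p: members go to different blocks, giving {D,F,G,I,N} and {A,H,J,M}.
Refine {D,F,G,I,N} on symbol p: members go to different blocks, giving {D,I,N} and {F,G}.
On input q, block {D,I,N} splits into {D,N} and {I}.
The partition is now stable with 5 blocks: {D,N} | {B,C,K} | {A,H,J,M} | {F,G} | {I}.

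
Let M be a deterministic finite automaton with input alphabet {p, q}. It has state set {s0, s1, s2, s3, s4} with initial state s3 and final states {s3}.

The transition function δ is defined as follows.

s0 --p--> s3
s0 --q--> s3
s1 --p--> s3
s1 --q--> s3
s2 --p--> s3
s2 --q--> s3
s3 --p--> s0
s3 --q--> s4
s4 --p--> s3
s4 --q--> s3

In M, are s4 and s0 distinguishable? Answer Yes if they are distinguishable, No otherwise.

No

First remove the unreachable states {s1,s2}; 3 states remain.
P0 = {s3} | {s0,s4}.
No further refinement is possible. Final partition (2 blocks): {s3} | {s0,s4}.
s4 and s0 lie in the same block of the stable partition, so they are equivalent — no string distinguishes them.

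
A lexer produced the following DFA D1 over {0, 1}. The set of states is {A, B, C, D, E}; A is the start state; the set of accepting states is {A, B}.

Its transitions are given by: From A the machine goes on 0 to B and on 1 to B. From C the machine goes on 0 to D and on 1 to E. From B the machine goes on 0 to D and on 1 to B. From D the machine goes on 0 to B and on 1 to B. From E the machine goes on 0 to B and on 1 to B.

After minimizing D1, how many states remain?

3

Reachable states from the start: {A,B,D}. Unreachable: {C,E} — drop them.
P0 = {A,B} | {D}.
Refine {A,B} on symbol 0: members go to different blocks, giving {A} and {B}.
No further refinement is possible. Final partition (3 blocks): {A} | {D} | {B}.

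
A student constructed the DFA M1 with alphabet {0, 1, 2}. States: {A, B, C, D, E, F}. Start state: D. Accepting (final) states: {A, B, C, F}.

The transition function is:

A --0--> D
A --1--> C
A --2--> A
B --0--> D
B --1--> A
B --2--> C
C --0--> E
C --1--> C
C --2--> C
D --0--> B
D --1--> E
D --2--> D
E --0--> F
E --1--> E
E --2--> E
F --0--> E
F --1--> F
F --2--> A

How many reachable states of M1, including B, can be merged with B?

All states are reachable from the start state.
P0 = {A,B,C,F} | {D,E}.
Stable partition: {A,B,C,F} | {D,E} — 2 equivalence classes.
The equivalence class containing B is {A,B,C,F}, of size 4.

4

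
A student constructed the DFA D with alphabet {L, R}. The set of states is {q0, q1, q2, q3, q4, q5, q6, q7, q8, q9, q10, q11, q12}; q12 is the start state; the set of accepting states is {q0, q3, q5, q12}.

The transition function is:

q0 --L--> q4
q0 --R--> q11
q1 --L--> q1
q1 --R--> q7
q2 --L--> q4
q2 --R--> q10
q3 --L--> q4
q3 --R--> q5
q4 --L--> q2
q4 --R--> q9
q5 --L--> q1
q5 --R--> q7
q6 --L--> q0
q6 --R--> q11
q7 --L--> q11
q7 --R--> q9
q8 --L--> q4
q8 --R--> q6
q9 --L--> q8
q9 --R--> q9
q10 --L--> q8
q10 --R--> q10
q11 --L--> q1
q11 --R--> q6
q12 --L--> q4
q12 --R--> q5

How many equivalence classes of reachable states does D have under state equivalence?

7

Reachable states from the start: {q0,q1,q2,q4,q5,q6,q7,q8,q9,q10,q11,q12}. Unreachable: {q3} — drop them.
P0 = {q0,q5,q12} | {q1,q2,q4,q6,q7,q8,q9,q10,q11}.
Refine {q0,q5,q12} on symbol R: members go to different blocks, giving {q0,q5} and {q12}.
Split {q1,q2,q4,q6,q7,q8,q9,q10,q11} by δ(·,L) → {q1,q2,q4,q7,q8,q9,q10,q11} and {q6}.
On input R, block {q1,q2,q4,q7,q8,q9,q10,q11} splits into {q1,q2,q4,q7,q9,q10} and {q8,q11}.
Refine {q0,q5} on symbol R: members go to different blocks, giving {q0} and {q5}.
Split {q1,q2,q4,q7,q9,q10} by δ(·,L) → {q1,q2,q4} and {q7,q9,q10}.
No further refinement is possible. Final partition (7 blocks): {q0} | {q1,q2,q4} | {q12} | {q6} | {q8,q11} | {q5} | {q7,q9,q10}.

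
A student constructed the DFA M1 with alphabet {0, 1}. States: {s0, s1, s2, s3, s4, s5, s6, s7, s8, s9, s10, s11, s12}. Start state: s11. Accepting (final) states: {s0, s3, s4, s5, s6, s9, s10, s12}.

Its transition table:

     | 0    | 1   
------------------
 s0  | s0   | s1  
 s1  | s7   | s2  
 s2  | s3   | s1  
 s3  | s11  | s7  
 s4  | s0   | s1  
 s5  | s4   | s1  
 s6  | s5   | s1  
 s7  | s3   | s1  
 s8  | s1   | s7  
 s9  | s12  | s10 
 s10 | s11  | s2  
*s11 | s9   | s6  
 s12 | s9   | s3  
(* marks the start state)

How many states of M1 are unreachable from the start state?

Starting at s11 and following transitions, the reachable set is {s0, s1, s2, s3, s4, s5, s6, s7, s9, s10, s11, s12}. That leaves s8 unreachable — 1 in total.

1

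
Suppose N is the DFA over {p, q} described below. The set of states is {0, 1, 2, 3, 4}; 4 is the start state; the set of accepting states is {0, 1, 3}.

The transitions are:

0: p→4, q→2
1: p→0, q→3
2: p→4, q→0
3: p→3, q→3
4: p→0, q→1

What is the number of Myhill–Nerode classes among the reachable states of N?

P0 = {0,1,3} | {2,4}.
Split {0,1,3} by δ(·,p) → {1,3} and {0}.
Refine {1,3} on symbol p: members go to different blocks, giving {1} and {3}.
On input p, block {2,4} splits into {2} and {4}.
Stable partition: {1} | {2} | {0} | {3} | {4} — 5 equivalence classes.

5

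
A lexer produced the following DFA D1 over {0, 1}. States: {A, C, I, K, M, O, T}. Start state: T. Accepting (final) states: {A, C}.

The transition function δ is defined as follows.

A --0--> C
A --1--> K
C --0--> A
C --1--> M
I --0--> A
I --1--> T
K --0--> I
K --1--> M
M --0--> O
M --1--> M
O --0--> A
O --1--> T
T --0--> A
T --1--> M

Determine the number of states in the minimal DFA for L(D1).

Start with accepting vs non-accepting: {A,C} | {I,K,M,O,T}.
On input 0, block {I,K,M,O,T} splits into {I,O,T} and {K,M}.
Refine {I,O,T} on symbol 1: members go to different blocks, giving {I,O} and {T}.
No further refinement is possible. Final partition (4 blocks): {A,C} | {I,O} | {K,M} | {T}.

4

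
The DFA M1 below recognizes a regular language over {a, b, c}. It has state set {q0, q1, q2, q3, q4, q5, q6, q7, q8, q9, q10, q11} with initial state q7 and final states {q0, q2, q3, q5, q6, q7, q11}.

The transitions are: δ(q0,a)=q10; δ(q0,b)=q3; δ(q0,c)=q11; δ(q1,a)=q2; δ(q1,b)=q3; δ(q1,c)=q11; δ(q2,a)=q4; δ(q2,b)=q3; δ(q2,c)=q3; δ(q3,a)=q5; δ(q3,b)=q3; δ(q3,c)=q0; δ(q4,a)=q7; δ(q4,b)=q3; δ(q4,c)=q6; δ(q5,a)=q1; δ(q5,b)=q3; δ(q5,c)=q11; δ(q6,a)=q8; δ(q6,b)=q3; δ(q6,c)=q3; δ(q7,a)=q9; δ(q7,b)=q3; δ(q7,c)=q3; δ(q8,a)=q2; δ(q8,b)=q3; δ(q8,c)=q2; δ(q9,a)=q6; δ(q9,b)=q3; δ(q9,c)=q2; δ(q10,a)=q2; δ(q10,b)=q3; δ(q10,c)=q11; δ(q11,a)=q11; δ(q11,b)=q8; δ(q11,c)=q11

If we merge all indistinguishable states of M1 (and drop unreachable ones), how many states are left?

6

All states are reachable from the start state.
P0 = {q0,q2,q3,q5,q6,q7,q11} | {q1,q4,q8,q9,q10}.
Split {q0,q2,q3,q5,q6,q7,q11} by δ(·,a) → {q0,q2,q5,q6,q7} and {q3,q11}.
Refine {q1,q4,q8,q9,q10} on symbol c: members go to different blocks, giving {q4,q8,q9} and {q1,q10}.
Split {q0,q2,q5,q6,q7} by δ(·,a) → {q2,q6,q7} and {q0,q5}.
Refine {q3,q11} on symbol a: members go to different blocks, giving {q3} and {q11}.
Stable partition: {q2,q6,q7} | {q4,q8,q9} | {q3} | {q1,q10} | {q0,q5} | {q11} — 6 equivalence classes.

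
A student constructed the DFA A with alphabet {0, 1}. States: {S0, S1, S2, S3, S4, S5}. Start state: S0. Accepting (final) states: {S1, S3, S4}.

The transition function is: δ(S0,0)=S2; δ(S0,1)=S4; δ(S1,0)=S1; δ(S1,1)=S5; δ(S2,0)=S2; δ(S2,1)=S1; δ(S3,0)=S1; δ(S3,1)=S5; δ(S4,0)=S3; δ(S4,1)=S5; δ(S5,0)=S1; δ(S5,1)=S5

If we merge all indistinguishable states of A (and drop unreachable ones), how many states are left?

3

P0 = {S1,S3,S4} | {S0,S2,S5}.
On input 0, block {S0,S2,S5} splits into {S0,S2} and {S5}.
No further refinement is possible. Final partition (3 blocks): {S1,S3,S4} | {S0,S2} | {S5}.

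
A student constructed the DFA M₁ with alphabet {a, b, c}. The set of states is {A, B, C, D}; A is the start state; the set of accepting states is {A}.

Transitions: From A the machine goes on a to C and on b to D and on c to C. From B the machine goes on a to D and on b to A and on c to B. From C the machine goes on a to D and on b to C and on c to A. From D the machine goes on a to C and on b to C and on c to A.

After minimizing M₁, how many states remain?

2

First remove the unreachable states {B}; 3 states remain.
P0 = {A} | {C,D}.
Stable partition: {A} | {C,D} — 2 equivalence classes.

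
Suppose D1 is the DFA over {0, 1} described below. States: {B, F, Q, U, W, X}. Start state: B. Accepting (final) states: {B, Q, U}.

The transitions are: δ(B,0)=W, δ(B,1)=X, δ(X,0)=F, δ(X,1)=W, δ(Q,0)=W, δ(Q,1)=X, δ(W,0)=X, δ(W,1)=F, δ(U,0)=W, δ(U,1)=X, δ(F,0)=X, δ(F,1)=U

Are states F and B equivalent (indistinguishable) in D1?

States {Q} cannot be reached from the start state, so discard them.
P0 = {B,U} | {F,W,X}.
Refine {F,W,X} on symbol 1: members go to different blocks, giving {W,X} and {F}.
On input 0, block {W,X} splits into {X} and {W}.
Stable partition: {B,U} | {X} | {F} | {W} — 4 equivalence classes.
F and B end up in different blocks, so they are distinguishable. For instance, the string 'ε' is accepted from only B.

No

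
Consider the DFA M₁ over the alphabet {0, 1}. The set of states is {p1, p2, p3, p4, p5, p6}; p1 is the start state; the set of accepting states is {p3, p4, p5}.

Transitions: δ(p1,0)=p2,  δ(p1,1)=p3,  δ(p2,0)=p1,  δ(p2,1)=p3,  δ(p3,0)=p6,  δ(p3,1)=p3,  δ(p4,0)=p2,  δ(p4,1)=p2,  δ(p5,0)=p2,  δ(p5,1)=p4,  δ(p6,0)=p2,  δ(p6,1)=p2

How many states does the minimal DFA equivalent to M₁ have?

3

States {p4,p5} cannot be reached from the start state, so discard them.
Initial partition by acceptance: {p3} | {p1,p2,p6}.
Refine {p1,p2,p6} on symbol 1: members go to different blocks, giving {p1,p2} and {p6}.
Stable partition: {p3} | {p1,p2} | {p6} — 3 equivalence classes.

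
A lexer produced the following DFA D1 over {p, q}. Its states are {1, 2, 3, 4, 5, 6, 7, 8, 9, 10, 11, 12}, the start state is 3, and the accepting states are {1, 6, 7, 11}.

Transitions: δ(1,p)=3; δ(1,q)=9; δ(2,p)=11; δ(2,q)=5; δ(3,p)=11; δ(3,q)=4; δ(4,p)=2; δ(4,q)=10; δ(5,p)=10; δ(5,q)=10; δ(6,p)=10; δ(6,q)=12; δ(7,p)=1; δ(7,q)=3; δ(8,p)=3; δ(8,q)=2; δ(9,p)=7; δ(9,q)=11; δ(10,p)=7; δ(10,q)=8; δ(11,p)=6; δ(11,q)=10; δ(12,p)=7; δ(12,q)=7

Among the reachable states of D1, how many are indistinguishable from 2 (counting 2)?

3

All states are reachable from the start state.
Initial partition by acceptance: {1,6,7,11} | {2,3,4,5,8,9,10,12}.
On input p, block {1,6,7,11} splits into {1,6} and {7,11}.
Split {2,3,4,5,8,9,10,12} by δ(·,p) → {2,3,9,10,12} and {4,5,8}.
On input q, block {2,3,9,10,12} splits into {2,3,10} and {9,12}.
No further refinement is possible. Final partition (5 blocks): {1,6} | {2,3,10} | {7,11} | {4,5,8} | {9,12}.
State 2 belongs to the block {2,3,10}, which has 3 states.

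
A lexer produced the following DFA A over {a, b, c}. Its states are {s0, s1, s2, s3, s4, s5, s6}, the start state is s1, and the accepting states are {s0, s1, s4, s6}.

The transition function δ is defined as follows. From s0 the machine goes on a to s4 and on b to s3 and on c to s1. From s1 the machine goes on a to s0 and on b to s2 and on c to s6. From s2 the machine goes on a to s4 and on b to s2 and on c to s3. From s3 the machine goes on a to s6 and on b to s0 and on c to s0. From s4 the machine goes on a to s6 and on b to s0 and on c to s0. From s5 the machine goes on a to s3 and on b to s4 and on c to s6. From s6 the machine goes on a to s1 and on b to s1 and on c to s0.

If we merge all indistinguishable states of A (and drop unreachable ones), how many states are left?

Reachable states from the start: {s0,s1,s2,s3,s4,s6}. Unreachable: {s5} — drop them.
Start with accepting vs non-accepting: {s0,s1,s4,s6} | {s2,s3}.
Refine {s0,s1,s4,s6} on symbol b: members go to different blocks, giving {s0,s1} and {s4,s6}.
Refine {s0,s1} on symbol a: members go to different blocks, giving {s0} and {s1}.
Refine {s2,s3} on symbol b: members go to different blocks, giving {s2} and {s3}.
Split {s4,s6} by δ(·,a) → {s4} and {s6}.
The partition is now stable with 6 blocks: {s0} | {s2} | {s4} | {s1} | {s3} | {s6}.

6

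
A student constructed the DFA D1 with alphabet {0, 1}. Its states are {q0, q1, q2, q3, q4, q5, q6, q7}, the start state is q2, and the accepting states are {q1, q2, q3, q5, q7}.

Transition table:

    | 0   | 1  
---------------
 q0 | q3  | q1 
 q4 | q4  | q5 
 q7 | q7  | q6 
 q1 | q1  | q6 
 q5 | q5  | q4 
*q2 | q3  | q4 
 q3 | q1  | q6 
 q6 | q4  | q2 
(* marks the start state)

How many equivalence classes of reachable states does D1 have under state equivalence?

2

First remove the unreachable states {q0,q7}; 6 states remain.
Start with accepting vs non-accepting: {q1,q2,q3,q5} | {q4,q6}.
The partition is now stable with 2 blocks: {q1,q2,q3,q5} | {q4,q6}.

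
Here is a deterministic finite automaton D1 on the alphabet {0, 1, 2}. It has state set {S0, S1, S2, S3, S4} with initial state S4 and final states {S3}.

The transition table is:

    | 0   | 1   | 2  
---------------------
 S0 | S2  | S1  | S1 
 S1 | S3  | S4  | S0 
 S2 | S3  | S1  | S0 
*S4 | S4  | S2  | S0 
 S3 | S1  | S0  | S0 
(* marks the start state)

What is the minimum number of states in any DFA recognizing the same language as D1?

Initial partition by acceptance: {S3} | {S0,S1,S2,S4}.
Refine {S0,S1,S2,S4} on symbol 0: members go to different blocks, giving {S0,S4} and {S1,S2}.
Split {S0,S4} by δ(·,0) → {S0} and {S4}.
Refine {S1,S2} on symbol 1: members go to different blocks, giving {S1} and {S2}.
Stable partition: {S3} | {S0} | {S1} | {S4} | {S2} — 5 equivalence classes.

5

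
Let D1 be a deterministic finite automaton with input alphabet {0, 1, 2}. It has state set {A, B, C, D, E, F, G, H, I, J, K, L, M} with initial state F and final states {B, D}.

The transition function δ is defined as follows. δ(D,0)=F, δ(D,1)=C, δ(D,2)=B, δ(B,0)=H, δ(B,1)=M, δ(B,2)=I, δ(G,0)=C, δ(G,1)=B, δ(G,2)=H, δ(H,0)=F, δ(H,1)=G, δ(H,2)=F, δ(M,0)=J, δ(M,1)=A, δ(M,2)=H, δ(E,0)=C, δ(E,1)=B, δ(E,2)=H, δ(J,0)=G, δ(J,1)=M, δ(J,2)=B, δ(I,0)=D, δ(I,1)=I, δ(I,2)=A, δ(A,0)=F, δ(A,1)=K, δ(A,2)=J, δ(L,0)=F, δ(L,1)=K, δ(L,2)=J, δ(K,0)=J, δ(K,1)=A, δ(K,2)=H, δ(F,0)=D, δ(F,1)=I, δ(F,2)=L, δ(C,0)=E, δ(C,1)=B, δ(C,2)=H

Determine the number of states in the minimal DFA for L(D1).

8

All states are reachable from the start state.
P0 = {B,D} | {A,C,E,F,G,H,I,J,K,L,M}.
On input 2, block {B,D} splits into {B} and {D}.
On input 0, block {A,C,E,F,G,H,I,J,K,L,M} splits into {A,C,E,G,H,J,K,L,M} and {F,I}.
Refine {A,C,E,G,H,J,K,L,M} on symbol 0: members go to different blocks, giving {C,E,G,J,K,M} and {A,H,L}.
Split {C,E,G,J,K,M} by δ(·,1) → {C,E,G} and {K,M} and {J}.
Split {A,H,L} by δ(·,1) → {A,L} and {H}.
Stable partition: {B} | {C,E,G} | {D} | {F,I} | {A,L} | {K,M} | {J} | {H} — 8 equivalence classes.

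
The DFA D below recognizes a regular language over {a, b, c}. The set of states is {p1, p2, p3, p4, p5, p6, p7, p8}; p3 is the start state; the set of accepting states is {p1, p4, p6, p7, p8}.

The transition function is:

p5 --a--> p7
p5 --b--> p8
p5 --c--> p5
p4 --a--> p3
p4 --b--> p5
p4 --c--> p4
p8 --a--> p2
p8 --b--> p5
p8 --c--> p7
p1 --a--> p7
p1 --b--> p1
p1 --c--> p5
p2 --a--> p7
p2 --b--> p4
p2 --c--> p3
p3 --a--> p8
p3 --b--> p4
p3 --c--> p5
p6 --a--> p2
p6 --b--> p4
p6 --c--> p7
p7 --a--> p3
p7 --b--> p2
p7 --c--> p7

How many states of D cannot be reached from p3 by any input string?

Starting at p3 and following transitions, the reachable set is {p2, p3, p4, p5, p7, p8}. That leaves p1, p6 unreachable — 2 in total.

2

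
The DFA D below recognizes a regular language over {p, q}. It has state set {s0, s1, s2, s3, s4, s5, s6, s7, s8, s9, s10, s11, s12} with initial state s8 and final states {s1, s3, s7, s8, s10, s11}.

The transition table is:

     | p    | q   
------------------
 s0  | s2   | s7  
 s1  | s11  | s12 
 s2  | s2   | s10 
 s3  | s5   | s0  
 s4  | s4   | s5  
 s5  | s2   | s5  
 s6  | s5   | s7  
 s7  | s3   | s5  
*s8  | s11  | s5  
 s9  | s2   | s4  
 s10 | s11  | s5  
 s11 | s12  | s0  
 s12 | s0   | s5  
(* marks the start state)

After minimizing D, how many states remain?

Reachable states from the start: {s0,s2,s3,s5,s7,s8,s10,s11,s12}. Unreachable: {s1,s4,s6,s9} — drop them.
Initial partition by acceptance: {s3,s7,s8,s10,s11} | {s0,s2,s5,s12}.
Split {s3,s7,s8,s10,s11} by δ(·,p) → {s7,s8,s10} and {s3,s11}.
On input q, block {s0,s2,s5,s12} splits into {s0,s2} and {s5,s12}.
Stable partition: {s7,s8,s10} | {s0,s2} | {s3,s11} | {s5,s12} — 4 equivalence classes.

4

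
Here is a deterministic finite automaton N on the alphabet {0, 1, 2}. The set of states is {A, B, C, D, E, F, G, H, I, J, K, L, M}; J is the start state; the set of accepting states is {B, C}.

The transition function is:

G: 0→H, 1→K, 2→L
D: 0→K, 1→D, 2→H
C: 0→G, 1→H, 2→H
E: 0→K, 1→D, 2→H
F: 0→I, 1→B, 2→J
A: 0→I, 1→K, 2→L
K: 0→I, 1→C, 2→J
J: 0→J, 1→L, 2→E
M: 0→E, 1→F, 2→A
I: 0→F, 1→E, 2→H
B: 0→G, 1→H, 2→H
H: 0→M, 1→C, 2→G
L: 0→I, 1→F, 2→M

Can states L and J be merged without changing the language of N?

All states are reachable from the start state.
Initial partition by acceptance: {B,C} | {A,D,E,F,G,H,I,J,K,L,M}.
Refine {A,D,E,F,G,H,I,J,K,L,M} on symbol 1: members go to different blocks, giving {A,D,E,G,I,J,L,M} and {F,H,K}.
On input 0, block {A,D,E,G,I,J,L,M} splits into {A,J,L,M} and {D,E,G,I}.
Split {A,J,L,M} by δ(·,0) → {A,L,M} and {J}.
Split {F,H,K} by δ(·,0) → {F,K} and {H}.
Refine {D,E,G,I} on symbol 0: members go to different blocks, giving {D,E,I} and {G}.
Stable partition: {B,C} | {A,L,M} | {F,K} | {D,E,I} | {J} | {H} | {G} — 7 equivalence classes.
L and J end up in different blocks, so they are distinguishable. For instance, the string '11' is accepted from only L.

No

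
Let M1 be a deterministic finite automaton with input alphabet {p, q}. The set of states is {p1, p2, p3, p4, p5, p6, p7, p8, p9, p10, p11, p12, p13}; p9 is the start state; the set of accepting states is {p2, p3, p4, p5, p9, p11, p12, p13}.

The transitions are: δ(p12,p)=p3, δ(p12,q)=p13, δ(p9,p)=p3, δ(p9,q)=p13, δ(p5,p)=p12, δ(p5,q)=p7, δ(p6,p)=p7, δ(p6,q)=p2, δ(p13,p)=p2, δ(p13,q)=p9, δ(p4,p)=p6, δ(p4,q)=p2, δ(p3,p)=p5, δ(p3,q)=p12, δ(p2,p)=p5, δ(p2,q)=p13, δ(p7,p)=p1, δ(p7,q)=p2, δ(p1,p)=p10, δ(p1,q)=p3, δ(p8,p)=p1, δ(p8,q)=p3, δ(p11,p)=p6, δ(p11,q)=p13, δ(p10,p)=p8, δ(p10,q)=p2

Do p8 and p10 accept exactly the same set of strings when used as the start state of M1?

Yes

States {p4,p6,p11} cannot be reached from the start state, so discard them.
Initial partition by acceptance: {p2,p3,p5,p9,p12,p13} | {p1,p7,p8,p10}.
Split {p2,p3,p5,p9,p12,p13} by δ(·,q) → {p2,p3,p9,p12,p13} and {p5}.
Split {p2,p3,p9,p12,p13} by δ(·,p) → {p9,p12,p13} and {p2,p3}.
Stable partition: {p9,p12,p13} | {p1,p7,p8,p10} | {p5} | {p2,p3} — 4 equivalence classes.
p8 and p10 lie in the same block of the stable partition, so they are equivalent — no string distinguishes them.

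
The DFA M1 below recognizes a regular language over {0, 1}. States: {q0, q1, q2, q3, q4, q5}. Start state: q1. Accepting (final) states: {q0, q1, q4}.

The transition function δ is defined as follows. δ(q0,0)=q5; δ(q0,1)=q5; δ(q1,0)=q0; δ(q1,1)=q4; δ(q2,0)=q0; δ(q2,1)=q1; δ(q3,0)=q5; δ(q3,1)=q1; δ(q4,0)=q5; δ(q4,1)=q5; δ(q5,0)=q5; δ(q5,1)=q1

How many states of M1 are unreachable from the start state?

Starting at q1 and following transitions, the reachable set is {q0, q1, q4, q5}. That leaves q2, q3 unreachable — 2 in total.

2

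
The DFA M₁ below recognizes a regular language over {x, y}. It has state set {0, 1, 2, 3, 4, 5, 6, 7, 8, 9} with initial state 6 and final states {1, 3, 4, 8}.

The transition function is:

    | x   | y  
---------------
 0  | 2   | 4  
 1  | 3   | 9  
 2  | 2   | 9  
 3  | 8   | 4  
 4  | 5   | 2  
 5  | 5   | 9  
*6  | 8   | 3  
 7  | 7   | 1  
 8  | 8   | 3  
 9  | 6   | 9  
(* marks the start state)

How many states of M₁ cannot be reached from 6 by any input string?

BFS from 6 reaches {2, 3, 4, 5, 6, 8, 9}; the 3 state(s) 0, 1, 7 are never visited.

3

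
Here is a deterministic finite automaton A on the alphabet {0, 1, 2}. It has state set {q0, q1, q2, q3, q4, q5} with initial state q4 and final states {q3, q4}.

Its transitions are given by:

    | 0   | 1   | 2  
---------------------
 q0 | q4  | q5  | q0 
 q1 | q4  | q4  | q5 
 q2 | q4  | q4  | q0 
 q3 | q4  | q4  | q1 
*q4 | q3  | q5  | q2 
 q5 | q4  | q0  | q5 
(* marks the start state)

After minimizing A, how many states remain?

4

All states are reachable from the start state.
Start with accepting vs non-accepting: {q3,q4} | {q0,q1,q2,q5}.
Split {q3,q4} by δ(·,1) → {q3} and {q4}.
On input 1, block {q0,q1,q2,q5} splits into {q0,q5} and {q1,q2}.
Stable partition: {q3} | {q0,q5} | {q4} | {q1,q2} — 4 equivalence classes.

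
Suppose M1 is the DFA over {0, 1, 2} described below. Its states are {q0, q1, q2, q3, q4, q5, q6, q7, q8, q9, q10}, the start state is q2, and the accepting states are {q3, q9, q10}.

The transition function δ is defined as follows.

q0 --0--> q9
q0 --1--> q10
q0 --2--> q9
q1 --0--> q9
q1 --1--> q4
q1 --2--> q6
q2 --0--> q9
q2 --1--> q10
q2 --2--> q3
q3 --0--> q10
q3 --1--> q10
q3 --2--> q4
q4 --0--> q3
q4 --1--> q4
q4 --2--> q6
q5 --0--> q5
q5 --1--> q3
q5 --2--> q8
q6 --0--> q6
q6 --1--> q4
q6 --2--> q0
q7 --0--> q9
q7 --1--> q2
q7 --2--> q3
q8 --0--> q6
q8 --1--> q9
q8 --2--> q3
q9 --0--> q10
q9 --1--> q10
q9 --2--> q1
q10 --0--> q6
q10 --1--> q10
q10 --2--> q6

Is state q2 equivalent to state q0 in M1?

Yes

States {q5,q7,q8} cannot be reached from the start state, so discard them.
P0 = {q3,q9,q10} | {q0,q1,q2,q4,q6}.
On input 0, block {q3,q9,q10} splits into {q3,q9} and {q10}.
Refine {q0,q1,q2,q4,q6} on symbol 0: members go to different blocks, giving {q0,q1,q2,q4} and {q6}.
On input 1, block {q0,q1,q2,q4} splits into {q0,q2} and {q1,q4}.
Stable partition: {q3,q9} | {q0,q2} | {q10} | {q6} | {q1,q4} — 5 equivalence classes.
q2 and q0 lie in the same block of the stable partition, so they are equivalent — no string distinguishes them.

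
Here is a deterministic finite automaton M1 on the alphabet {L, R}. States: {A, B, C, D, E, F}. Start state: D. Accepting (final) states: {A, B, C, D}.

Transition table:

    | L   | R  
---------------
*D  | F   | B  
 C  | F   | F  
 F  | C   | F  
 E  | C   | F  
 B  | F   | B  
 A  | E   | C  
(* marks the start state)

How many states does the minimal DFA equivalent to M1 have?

Reachable states from the start: {B,C,D,F}. Unreachable: {A,E} — drop them.
P0 = {B,C,D} | {F}.
On input R, block {B,C,D} splits into {B,D} and {C}.
The partition is now stable with 3 blocks: {B,D} | {F} | {C}.

3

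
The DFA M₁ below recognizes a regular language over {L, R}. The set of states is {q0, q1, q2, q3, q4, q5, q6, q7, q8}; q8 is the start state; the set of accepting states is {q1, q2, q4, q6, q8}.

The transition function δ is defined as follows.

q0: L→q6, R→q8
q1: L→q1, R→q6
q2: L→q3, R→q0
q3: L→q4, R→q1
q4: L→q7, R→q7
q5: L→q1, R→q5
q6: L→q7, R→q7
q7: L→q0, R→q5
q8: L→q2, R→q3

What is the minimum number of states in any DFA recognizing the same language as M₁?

8

Every state is reachable, so we keep all 9.
P0 = {q1,q2,q4,q6,q8} | {q0,q3,q5,q7}.
Split {q1,q2,q4,q6,q8} by δ(·,L) → {q2,q4,q6} and {q1,q8}.
On input L, block {q0,q3,q5,q7} splits into {q0,q3} and {q5} and {q7}.
Split {q2,q4,q6} by δ(·,L) → {q4,q6} and {q2}.
Split {q1,q8} by δ(·,L) → {q1} and {q8}.
Refine {q0,q3} on symbol R: members go to different blocks, giving {q0} and {q3}.
The partition is now stable with 8 blocks: {q4,q6} | {q0} | {q1} | {q5} | {q7} | {q2} | {q8} | {q3}.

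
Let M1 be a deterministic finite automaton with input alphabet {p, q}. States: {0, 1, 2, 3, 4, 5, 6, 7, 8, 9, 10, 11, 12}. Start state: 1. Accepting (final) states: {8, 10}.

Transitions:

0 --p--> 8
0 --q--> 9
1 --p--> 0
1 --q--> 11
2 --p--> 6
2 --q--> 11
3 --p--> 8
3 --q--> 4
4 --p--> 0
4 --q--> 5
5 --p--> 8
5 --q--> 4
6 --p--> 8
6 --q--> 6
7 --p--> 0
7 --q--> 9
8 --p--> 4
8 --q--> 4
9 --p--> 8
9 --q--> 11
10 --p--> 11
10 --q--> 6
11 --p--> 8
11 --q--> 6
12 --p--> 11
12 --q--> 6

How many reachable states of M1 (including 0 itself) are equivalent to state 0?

4

First remove the unreachable states {2,3,7,10,12}; 8 states remain.
Start with accepting vs non-accepting: {8} | {0,1,4,5,6,9,11}.
Refine {0,1,4,5,6,9,11} on symbol p: members go to different blocks, giving {0,5,6,9,11} and {1,4}.
Split {0,5,6,9,11} by δ(·,q) → {0,6,9,11} and {5}.
On input q, block {1,4} splits into {1} and {4}.
Stable partition: {8} | {0,6,9,11} | {1} | {5} | {4} — 5 equivalence classes.
State 0 belongs to the block {0,6,9,11}, which has 4 states.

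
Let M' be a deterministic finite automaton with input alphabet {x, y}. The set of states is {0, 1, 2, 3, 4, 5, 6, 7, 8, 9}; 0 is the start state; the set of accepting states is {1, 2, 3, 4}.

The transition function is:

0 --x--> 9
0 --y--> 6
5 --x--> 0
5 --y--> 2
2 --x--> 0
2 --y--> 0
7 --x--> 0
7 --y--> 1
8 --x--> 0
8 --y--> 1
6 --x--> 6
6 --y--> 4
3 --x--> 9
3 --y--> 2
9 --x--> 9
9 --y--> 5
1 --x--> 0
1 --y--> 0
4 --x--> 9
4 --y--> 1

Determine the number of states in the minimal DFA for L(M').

6

First remove the unreachable states {3,7,8}; 7 states remain.
Start with accepting vs non-accepting: {1,2,4} | {0,5,6,9}.
Split {1,2,4} by δ(·,y) → {1,2} and {4}.
On input y, block {0,5,6,9} splits into {0,9} and {5} and {6}.
On input y, block {0,9} splits into {0} and {9}.
No further refinement is possible. Final partition (6 blocks): {1,2} | {0} | {4} | {5} | {6} | {9}.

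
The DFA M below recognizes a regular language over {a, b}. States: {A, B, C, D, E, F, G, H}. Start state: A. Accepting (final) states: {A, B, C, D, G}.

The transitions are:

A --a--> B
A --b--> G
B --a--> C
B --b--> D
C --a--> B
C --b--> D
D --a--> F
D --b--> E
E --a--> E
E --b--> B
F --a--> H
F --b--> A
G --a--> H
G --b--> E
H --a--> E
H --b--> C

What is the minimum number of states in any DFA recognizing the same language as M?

Every state is reachable, so we keep all 8.
Initial partition by acceptance: {A,B,C,D,G} | {E,F,H}.
Split {A,B,C,D,G} by δ(·,a) → {A,B,C} and {D,G}.
The partition is now stable with 3 blocks: {A,B,C} | {E,F,H} | {D,G}.

3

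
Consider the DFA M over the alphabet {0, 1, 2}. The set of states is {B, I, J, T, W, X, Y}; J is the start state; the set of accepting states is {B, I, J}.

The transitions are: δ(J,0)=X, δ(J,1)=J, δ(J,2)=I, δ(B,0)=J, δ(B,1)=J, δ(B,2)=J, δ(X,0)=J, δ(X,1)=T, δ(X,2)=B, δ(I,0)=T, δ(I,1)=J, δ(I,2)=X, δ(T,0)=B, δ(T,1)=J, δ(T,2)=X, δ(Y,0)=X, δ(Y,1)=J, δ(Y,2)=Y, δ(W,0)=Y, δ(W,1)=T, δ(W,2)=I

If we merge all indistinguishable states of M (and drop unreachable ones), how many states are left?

5

Reachable states from the start: {B,I,J,T,X}. Unreachable: {W,Y} — drop them.
P0 = {B,I,J} | {T,X}.
Split {B,I,J} by δ(·,0) → {I,J} and {B}.
Refine {I,J} on symbol 2: members go to different blocks, giving {I} and {J}.
On input 0, block {T,X} splits into {X} and {T}.
Stable partition: {I} | {X} | {B} | {J} | {T} — 5 equivalence classes.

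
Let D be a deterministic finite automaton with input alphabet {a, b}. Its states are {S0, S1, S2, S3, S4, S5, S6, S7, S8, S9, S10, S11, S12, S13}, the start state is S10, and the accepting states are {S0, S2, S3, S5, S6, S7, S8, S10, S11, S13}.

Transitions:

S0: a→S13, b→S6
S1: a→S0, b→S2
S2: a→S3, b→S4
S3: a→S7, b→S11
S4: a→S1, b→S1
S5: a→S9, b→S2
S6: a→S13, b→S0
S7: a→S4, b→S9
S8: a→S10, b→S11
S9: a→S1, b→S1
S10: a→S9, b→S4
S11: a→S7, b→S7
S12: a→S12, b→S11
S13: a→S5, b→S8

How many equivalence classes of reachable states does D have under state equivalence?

First remove the unreachable states {S12}; 13 states remain.
P0 = {S0,S2,S3,S5,S6,S7,S8,S10,S11,S13} | {S1,S4,S9}.
Split {S0,S2,S3,S5,S6,S7,S8,S10,S11,S13} by δ(·,a) → {S0,S2,S3,S6,S8,S11,S13} and {S5,S7,S10}.
Refine {S0,S2,S3,S6,S8,S11,S13} on symbol a: members go to different blocks, giving {S3,S8,S11,S13} and {S0,S2,S6}.
Split {S3,S8,S11,S13} by δ(·,b) → {S3,S8,S13} and {S11}.
Split {S3,S8,S13} by δ(·,b) → {S3,S8} and {S13}.
Refine {S1,S4,S9} on symbol a: members go to different blocks, giving {S4,S9} and {S1}.
On input b, block {S5,S7,S10} splits into {S7,S10} and {S5}.
Split {S0,S2,S6} by δ(·,a) → {S0,S6} and {S2}.
The partition is now stable with 9 blocks: {S3,S8} | {S4,S9} | {S7,S10} | {S0,S6} | {S11} | {S13} | {S1} | {S5} | {S2}.

9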